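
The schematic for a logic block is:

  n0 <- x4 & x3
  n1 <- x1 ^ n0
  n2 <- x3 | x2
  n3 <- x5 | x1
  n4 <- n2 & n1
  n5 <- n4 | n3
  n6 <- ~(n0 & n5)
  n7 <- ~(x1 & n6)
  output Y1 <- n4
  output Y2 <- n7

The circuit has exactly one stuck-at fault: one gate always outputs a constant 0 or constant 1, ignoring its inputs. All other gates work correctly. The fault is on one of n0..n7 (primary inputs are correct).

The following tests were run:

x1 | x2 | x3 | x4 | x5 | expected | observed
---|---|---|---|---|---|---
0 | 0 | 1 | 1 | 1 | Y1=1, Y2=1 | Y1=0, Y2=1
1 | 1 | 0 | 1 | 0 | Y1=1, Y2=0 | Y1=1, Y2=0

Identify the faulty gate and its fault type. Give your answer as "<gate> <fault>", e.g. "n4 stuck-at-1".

Fault-free values for test 1 (x1=0, x2=0, x3=1, x4=1, x5=1): n0=1, n1=1, n2=1, n3=1, n4=1, n5=1, n6=0, n7=1, giving Y1=1, Y2=1. Observed Y1=0, Y2=1.
Test 1: faults giving observed Y1=0, Y2=1 are {n0 stuck-at-0, n1 stuck-at-0, n2 stuck-at-0, n4 stuck-at-0}.
Test 2 (x1=1, x2=1, x3=0, x4=1, x5=0): fault-free n0=0, n1=1, n2=1, n3=1, n4=1, n5=1, n6=1, n7=0 → Y1=1, Y2=0; observed Y1=1, Y2=0. Eliminates n1 stuck-at-0, n2 stuck-at-0, n4 stuck-at-0.
Only n0 stuck-at-0 is consistent with every test.

n0 stuck-at-0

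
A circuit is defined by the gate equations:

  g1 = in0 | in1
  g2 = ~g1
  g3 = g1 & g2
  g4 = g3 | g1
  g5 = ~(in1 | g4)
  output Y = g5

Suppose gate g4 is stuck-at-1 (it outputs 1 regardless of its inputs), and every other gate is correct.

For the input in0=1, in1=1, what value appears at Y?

Propagate with g4 forced: g1=1, g2=0, g3=0, g4=1 [stuck-at-1], g5=0.
So Y = 0. (Same as the fault-free value — the fault is masked on this input.)

0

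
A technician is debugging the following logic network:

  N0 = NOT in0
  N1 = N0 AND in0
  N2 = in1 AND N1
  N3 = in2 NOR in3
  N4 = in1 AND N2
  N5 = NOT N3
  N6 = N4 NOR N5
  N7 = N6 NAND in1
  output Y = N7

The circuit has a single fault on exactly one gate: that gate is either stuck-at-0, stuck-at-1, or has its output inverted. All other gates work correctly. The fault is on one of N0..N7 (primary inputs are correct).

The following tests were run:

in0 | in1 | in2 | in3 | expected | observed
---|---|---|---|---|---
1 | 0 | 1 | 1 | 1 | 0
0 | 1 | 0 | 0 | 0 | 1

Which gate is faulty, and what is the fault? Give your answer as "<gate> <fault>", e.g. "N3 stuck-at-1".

N7 inverted output

Fault-free values for test 1 (in0=1, in1=0, in2=1, in3=1): N0=0, N1=0, N2=0, N3=0, N4=0, N5=1, N6=0, N7=1, giving Y=1. Observed 0.
Test 1: faults giving observed 0 are {N7 stuck-at-0, N7 inverted output}.
Test 2 (in0=0, in1=1, in2=0, in3=0): fault-free N0=1, N1=0, N2=0, N3=1, N4=0, N5=0, N6=1, N7=0 → 0; observed 1. Eliminates N7 stuck-at-0.
Only N7 inverted output is consistent with every test.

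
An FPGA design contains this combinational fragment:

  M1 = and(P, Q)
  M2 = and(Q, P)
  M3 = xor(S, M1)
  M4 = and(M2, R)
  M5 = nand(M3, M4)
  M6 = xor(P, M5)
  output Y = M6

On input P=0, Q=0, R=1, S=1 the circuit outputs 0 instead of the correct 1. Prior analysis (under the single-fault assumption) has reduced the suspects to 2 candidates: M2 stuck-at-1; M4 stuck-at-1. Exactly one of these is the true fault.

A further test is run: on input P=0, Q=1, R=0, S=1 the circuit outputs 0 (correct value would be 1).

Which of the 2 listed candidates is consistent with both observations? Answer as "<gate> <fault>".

M4 stuck-at-1

Evaluate each candidate on input P=0, Q=1, R=0, S=1:
  M2 stuck-at-1: M1=0, M2=1 [stuck-at-1], M3=1, M4=0, M5=1, M6=1 → 1 — eliminated
  M4 stuck-at-1: M1=0, M2=0, M3=1, M4=1 [stuck-at-1], M5=0, M6=0 → 0 — matches
Only M4 stuck-at-1 reproduces the observed 0.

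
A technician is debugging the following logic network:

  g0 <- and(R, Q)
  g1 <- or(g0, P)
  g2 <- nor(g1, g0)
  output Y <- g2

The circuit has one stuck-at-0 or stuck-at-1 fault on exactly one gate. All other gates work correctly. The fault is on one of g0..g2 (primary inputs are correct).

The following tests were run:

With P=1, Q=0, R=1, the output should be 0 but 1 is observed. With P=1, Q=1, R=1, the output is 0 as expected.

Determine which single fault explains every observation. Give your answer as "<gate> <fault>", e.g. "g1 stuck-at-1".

g1 stuck-at-0

Fault-free values for test 1 (P=1, Q=0, R=1): g0=0, g1=1, g2=0, giving Y=0. Observed 1.
Test 1: faults giving observed 1 are {g1 stuck-at-0, g2 stuck-at-1}.
Test 2 (P=1, Q=1, R=1): fault-free g0=1, g1=1, g2=0 → 0; observed 0. Eliminates g2 stuck-at-1.
Only g1 stuck-at-0 is consistent with every test.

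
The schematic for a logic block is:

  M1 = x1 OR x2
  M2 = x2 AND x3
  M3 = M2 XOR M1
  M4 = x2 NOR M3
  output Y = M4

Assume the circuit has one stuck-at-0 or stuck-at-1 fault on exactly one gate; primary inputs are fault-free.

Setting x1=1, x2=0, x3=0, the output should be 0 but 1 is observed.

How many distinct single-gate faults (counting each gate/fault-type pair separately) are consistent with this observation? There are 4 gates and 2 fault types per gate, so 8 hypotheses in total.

4

Fault-free: M1=1, M2=0, M3=1, M4=0 → 0. Observed 1.
  M1 stuck-at-0: output 1 ✓
  M1 stuck-at-1: output 0 ✗
  M2 stuck-at-0: output 0 ✗
  M2 stuck-at-1: output 1 ✓
  M3 stuck-at-0: output 1 ✓
  M3 stuck-at-1: output 0 ✗
  M4 stuck-at-0: output 0 ✗
  M4 stuck-at-1: output 1 ✓
Consistent faults: {M1 stuck-at-0, M2 stuck-at-1, M3 stuck-at-0, M4 stuck-at-1} — 4 in all.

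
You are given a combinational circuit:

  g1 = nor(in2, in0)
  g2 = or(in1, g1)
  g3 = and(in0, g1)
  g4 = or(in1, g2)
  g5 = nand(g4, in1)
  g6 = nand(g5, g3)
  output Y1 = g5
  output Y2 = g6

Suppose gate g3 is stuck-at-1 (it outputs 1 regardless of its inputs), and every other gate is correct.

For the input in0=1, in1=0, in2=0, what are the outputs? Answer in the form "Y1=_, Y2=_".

Y1=1, Y2=0

Propagate with g3 forced: g1=0, g2=0, g3=1 [stuck-at-1], g4=0, g5=1, g6=0.
So the outputs are Y1=1, Y2=0. (Without the fault they would be Y1=1, Y2=1.)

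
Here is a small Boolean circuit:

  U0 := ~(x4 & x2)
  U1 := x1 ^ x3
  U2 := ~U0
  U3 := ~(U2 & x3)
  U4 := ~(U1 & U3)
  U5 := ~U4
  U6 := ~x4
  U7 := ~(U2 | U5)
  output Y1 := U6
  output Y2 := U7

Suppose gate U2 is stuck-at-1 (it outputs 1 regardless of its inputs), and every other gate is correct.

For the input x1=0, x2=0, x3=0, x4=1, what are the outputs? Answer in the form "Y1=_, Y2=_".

Y1=0, Y2=0

Propagate with U2 forced: U0=1, U1=0, U2=1 [stuck-at-1], U3=1, U4=1, U5=0, U6=0, U7=0.
So the outputs are Y1=0, Y2=0. (Without the fault they would be Y1=0, Y2=1.)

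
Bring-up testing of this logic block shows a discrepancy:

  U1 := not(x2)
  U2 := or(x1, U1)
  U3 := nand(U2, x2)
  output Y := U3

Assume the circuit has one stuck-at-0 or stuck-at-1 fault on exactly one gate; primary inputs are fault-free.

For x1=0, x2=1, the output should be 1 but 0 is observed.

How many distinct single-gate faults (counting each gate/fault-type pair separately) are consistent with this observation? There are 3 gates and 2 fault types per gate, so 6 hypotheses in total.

Fault-free: U1=0, U2=0, U3=1 → 1. Observed 0.
  U1 stuck-at-0: output 1 ✗
  U1 stuck-at-1: output 0 ✓
  U2 stuck-at-0: output 1 ✗
  U2 stuck-at-1: output 0 ✓
  U3 stuck-at-0: output 0 ✓
  U3 stuck-at-1: output 1 ✗
Consistent faults: {U1 stuck-at-1, U2 stuck-at-1, U3 stuck-at-0} — 3 in all.

3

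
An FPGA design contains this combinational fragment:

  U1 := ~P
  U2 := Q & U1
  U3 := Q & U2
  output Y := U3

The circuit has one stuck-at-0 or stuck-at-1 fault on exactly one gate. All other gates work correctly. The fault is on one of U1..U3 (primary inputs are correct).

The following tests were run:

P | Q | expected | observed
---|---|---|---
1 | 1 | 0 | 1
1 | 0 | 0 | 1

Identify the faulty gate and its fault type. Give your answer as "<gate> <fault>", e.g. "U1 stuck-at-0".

U3 stuck-at-1

Fault-free values for test 1 (P=1, Q=1): U1=0, U2=0, U3=0, giving Y=0. Observed 1.
Test 1: faults giving observed 1 are {U1 stuck-at-1, U2 stuck-at-1, U3 stuck-at-1}.
Test 2 (P=1, Q=0): fault-free U1=0, U2=0, U3=0 → 0; observed 1. Eliminates U1 stuck-at-1, U2 stuck-at-1.
Only U3 stuck-at-1 is consistent with every test.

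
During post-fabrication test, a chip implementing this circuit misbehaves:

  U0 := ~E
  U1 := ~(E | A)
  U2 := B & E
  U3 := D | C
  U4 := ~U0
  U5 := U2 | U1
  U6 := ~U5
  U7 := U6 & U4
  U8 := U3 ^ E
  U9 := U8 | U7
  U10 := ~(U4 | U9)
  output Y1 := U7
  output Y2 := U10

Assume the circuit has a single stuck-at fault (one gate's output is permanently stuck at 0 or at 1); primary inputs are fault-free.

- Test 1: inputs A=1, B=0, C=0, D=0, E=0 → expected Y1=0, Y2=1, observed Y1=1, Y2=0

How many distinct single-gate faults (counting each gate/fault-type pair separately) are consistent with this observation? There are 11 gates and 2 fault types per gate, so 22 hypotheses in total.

3

Fault-free: U0=1, U1=0, U2=0, U3=0, U4=0, U5=0, U6=1, U7=0, U8=0, U9=0, U10=1 → Y1=0, Y2=1. Observed Y1=1, Y2=0.
  U0: stuck-at-0 ✓; others ✗
  U1: none of the 2 fault types match ✗
  U2: none of the 2 fault types match ✗
  U3: none of the 2 fault types match ✗
  U4: stuck-at-1 ✓; others ✗
  U5: none of the 2 fault types match ✗
  U6: none of the 2 fault types match ✗
  U7: stuck-at-1 ✓; others ✗
  U8: none of the 2 fault types match ✗
  U9: none of the 2 fault types match ✗
  U10: none of the 2 fault types match ✗
Consistent faults: {U0 stuck-at-0, U4 stuck-at-1, U7 stuck-at-1} — 3 in all.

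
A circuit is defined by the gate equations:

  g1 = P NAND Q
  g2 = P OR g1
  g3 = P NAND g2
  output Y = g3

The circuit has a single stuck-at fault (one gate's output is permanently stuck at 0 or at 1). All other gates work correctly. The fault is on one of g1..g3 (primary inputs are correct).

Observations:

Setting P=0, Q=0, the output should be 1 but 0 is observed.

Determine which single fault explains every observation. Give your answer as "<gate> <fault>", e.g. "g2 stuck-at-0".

Fault-free values for test 1 (P=0, Q=0): g1=1, g2=1, g3=1, giving Y=1. Observed 0.
Test 1: faults giving observed 0 are {g3 stuck-at-0}.
Only g3 stuck-at-0 is consistent with every test.

g3 stuck-at-0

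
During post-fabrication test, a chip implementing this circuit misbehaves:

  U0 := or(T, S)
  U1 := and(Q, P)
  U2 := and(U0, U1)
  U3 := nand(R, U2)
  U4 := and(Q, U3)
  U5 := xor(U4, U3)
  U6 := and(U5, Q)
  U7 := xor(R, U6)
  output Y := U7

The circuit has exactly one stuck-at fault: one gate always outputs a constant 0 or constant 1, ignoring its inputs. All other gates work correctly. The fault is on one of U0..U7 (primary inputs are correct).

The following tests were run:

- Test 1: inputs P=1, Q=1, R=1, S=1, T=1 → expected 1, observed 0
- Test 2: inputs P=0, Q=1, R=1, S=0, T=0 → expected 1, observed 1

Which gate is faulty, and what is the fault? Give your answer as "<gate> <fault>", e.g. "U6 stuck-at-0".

Fault-free values for test 1 (P=1, Q=1, R=1, S=1, T=1): U0=1, U1=1, U2=1, U3=0, U4=0, U5=0, U6=0, U7=1, giving Y=1. Observed 0.
Test 1: faults giving observed 0 are {U4 stuck-at-1, U5 stuck-at-1, U6 stuck-at-1, U7 stuck-at-0}.
Test 2 (P=0, Q=1, R=1, S=0, T=0): fault-free U0=0, U1=0, U2=0, U3=1, U4=1, U5=0, U6=0, U7=1 → 1; observed 1. Eliminates U5 stuck-at-1, U6 stuck-at-1, U7 stuck-at-0.
Only U4 stuck-at-1 is consistent with every test.

U4 stuck-at-1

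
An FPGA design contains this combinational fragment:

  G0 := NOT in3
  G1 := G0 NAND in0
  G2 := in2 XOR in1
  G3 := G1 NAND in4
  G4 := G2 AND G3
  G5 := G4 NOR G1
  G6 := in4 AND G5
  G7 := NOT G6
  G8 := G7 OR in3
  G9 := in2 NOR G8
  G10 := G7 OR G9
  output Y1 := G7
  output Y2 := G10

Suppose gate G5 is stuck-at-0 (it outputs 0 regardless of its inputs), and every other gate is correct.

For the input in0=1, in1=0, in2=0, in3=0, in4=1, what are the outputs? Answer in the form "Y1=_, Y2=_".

Propagate with G5 forced: G0=1, G1=0, G2=0, G3=1, G4=0, G5=0 [stuck-at-0], G6=0, G7=1, G8=1, G9=0, G10=1.
So the outputs are Y1=1, Y2=1. (Without the fault they would be Y1=0, Y2=1.)

Y1=1, Y2=1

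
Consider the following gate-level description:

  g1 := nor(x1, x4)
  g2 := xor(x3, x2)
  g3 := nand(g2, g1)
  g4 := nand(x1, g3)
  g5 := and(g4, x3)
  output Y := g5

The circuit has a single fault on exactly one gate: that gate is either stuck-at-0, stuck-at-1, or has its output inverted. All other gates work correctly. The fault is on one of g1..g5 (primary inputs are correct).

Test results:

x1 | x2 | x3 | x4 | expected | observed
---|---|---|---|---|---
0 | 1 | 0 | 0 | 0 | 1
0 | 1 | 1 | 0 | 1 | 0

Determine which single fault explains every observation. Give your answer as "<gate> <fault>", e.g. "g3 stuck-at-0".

g5 inverted output

Fault-free values for test 1 (x1=0, x2=1, x3=0, x4=0): g1=1, g2=1, g3=0, g4=1, g5=0, giving Y=0. Observed 1.
Test 1: faults giving observed 1 are {g5 stuck-at-1, g5 inverted output}.
Test 2 (x1=0, x2=1, x3=1, x4=0): fault-free g1=1, g2=0, g3=1, g4=1, g5=1 → 1; observed 0. Eliminates g5 stuck-at-1.
Only g5 inverted output is consistent with every test.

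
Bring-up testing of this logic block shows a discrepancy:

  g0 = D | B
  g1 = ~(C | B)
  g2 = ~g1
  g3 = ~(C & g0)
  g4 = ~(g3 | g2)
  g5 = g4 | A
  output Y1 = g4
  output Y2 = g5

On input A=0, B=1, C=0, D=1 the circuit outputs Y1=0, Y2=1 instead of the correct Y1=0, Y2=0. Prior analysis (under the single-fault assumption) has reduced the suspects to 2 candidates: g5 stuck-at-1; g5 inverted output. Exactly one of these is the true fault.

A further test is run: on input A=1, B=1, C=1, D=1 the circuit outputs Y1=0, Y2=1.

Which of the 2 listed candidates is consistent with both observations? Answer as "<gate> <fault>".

Evaluate each candidate on input A=1, B=1, C=1, D=1:
  g5 stuck-at-1: g0=1, g1=0, g2=1, g3=0, g4=0, g5=1 [stuck-at-1] → Y1=0, Y2=1 — matches
  g5 inverted output: g0=1, g1=0, g2=1, g3=0, g4=0, g5=0 [inverted output] → Y1=0, Y2=0 — eliminated
Only g5 stuck-at-1 reproduces the observed Y1=0, Y2=1.

g5 stuck-at-1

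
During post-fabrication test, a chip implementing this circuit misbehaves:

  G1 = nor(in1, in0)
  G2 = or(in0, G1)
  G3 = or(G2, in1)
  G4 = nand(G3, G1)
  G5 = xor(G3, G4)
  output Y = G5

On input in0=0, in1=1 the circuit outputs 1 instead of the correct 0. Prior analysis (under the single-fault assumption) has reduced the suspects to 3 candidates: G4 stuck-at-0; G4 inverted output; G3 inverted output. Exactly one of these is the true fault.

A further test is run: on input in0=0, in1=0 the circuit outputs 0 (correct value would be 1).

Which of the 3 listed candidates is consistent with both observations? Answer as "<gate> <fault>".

Evaluate each candidate on input in0=0, in1=0:
  G4 stuck-at-0: G1=1, G2=1, G3=1, G4=0 [stuck-at-0], G5=1 → 1 — eliminated
  G4 inverted output: G1=1, G2=1, G3=1, G4=1 [inverted output], G5=0 → 0 — matches
  G3 inverted output: G1=1, G2=1, G3=0 [inverted output], G4=1, G5=1 → 1 — eliminated
Only G4 inverted output reproduces the observed 0.

G4 inverted output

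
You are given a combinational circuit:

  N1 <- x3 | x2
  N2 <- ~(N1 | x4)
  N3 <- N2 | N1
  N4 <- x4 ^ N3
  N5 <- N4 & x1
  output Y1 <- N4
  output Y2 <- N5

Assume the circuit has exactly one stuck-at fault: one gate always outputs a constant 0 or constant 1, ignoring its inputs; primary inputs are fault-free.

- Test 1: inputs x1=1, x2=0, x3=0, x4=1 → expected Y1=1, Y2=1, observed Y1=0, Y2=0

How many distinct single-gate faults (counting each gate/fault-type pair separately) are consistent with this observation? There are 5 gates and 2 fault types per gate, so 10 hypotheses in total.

4

Fault-free: N1=0, N2=0, N3=0, N4=1, N5=1 → Y1=1, Y2=1. Observed Y1=0, Y2=0.
  N1 stuck-at-0: output Y1=1, Y2=1 ✗
  N1 stuck-at-1: output Y1=0, Y2=0 ✓
  N2 stuck-at-0: output Y1=1, Y2=1 ✗
  N2 stuck-at-1: output Y1=0, Y2=0 ✓
  N3 stuck-at-0: output Y1=1, Y2=1 ✗
  N3 stuck-at-1: output Y1=0, Y2=0 ✓
  N4 stuck-at-0: output Y1=0, Y2=0 ✓
  N4 stuck-at-1: output Y1=1, Y2=1 ✗
  N5 stuck-at-0: output Y1=1, Y2=0 ✗
  N5 stuck-at-1: output Y1=1, Y2=1 ✗
Consistent faults: {N1 stuck-at-1, N2 stuck-at-1, N3 stuck-at-1, N4 stuck-at-0} — 4 in all.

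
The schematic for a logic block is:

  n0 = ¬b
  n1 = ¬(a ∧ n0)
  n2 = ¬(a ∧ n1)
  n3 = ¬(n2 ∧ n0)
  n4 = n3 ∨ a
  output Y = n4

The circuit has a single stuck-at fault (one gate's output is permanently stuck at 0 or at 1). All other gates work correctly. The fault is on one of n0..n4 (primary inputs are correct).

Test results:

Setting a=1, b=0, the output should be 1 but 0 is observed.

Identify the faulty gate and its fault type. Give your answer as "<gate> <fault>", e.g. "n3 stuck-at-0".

Fault-free values for test 1 (a=1, b=0): n0=1, n1=0, n2=1, n3=0, n4=1, giving Y=1. Observed 0.
Test 1: faults giving observed 0 are {n4 stuck-at-0}.
Only n4 stuck-at-0 is consistent with every test.

n4 stuck-at-0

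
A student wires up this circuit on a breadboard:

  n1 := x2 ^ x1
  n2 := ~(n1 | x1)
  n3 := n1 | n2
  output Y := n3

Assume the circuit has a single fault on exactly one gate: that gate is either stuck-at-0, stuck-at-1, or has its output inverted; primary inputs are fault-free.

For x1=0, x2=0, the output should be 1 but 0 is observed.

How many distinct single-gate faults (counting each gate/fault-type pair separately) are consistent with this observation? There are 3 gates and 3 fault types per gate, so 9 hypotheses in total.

Fault-free: n1=0, n2=1, n3=1 → 1. Observed 0.
  n1 stuck-at-0: output 1 ✗
  n1 stuck-at-1: output 1 ✗
  n1 inverted output: output 1 ✗
  n2 stuck-at-0: output 0 ✓
  n2 stuck-at-1: output 1 ✗
  n2 inverted output: output 0 ✓
  n3 stuck-at-0: output 0 ✓
  n3 stuck-at-1: output 1 ✗
  n3 inverted output: output 0 ✓
Consistent faults: {n2 stuck-at-0, n2 inverted output, n3 stuck-at-0, n3 inverted output} — 4 in all.

4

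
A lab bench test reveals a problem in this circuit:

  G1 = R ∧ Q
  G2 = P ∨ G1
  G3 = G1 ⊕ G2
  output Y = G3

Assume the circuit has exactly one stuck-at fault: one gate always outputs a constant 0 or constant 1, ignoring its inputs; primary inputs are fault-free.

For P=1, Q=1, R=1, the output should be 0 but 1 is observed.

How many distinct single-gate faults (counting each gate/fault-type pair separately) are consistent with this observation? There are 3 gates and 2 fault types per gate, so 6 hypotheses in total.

3

Fault-free: G1=1, G2=1, G3=0 → 0. Observed 1.
  G1 stuck-at-0: output 1 ✓
  G1 stuck-at-1: output 0 ✗
  G2 stuck-at-0: output 1 ✓
  G2 stuck-at-1: output 0 ✗
  G3 stuck-at-0: output 0 ✗
  G3 stuck-at-1: output 1 ✓
Consistent faults: {G1 stuck-at-0, G2 stuck-at-0, G3 stuck-at-1} — 3 in all.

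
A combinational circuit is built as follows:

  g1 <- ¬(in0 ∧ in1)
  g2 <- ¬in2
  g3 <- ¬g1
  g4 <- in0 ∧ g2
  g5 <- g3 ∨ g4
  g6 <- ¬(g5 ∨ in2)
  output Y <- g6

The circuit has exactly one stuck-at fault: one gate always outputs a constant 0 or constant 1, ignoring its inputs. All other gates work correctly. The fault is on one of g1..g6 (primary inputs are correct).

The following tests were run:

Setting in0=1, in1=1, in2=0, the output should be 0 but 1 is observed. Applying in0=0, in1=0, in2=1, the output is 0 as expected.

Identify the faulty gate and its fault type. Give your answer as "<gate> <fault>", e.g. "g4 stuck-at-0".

g5 stuck-at-0

Fault-free values for test 1 (in0=1, in1=1, in2=0): g1=0, g2=1, g3=1, g4=1, g5=1, g6=0, giving Y=0. Observed 1.
Test 1: faults giving observed 1 are {g5 stuck-at-0, g6 stuck-at-1}.
Test 2 (in0=0, in1=0, in2=1): fault-free g1=1, g2=0, g3=0, g4=0, g5=0, g6=0 → 0; observed 0. Eliminates g6 stuck-at-1.
Only g5 stuck-at-0 is consistent with every test.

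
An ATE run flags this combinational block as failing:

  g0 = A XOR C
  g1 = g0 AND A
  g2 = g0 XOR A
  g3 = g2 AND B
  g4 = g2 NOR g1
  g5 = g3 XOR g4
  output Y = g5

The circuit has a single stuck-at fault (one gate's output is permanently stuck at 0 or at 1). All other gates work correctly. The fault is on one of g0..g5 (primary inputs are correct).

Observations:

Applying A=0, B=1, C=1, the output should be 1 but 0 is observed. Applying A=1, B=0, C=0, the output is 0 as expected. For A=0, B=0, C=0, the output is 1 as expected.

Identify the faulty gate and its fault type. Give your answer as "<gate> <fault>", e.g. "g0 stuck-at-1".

Fault-free values for test 1 (A=0, B=1, C=1): g0=1, g1=0, g2=1, g3=1, g4=0, g5=1, giving Y=1. Observed 0.
Test 1: faults giving observed 0 are {g3 stuck-at-0, g4 stuck-at-1, g5 stuck-at-0}.
Test 2 (A=1, B=0, C=0): fault-free g0=1, g1=1, g2=0, g3=0, g4=0, g5=0 → 0; observed 0. Eliminates g4 stuck-at-1.
Test 3 (A=0, B=0, C=0): fault-free g0=0, g1=0, g2=0, g3=0, g4=1, g5=1 → 1; observed 1. Eliminates g5 stuck-at-0.
Only g3 stuck-at-0 is consistent with every test.

g3 stuck-at-0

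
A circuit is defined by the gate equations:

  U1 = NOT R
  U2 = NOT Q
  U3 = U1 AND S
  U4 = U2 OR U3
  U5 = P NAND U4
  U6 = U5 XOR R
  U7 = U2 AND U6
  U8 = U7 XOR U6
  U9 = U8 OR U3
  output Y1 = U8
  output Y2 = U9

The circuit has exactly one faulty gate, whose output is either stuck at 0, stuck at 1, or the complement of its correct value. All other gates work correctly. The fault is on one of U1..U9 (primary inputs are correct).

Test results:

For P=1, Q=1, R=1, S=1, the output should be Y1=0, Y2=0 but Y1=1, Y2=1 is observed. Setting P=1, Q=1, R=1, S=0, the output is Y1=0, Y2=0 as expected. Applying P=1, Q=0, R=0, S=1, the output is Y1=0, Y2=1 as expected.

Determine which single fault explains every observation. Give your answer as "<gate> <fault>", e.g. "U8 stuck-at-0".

U1 stuck-at-1

Fault-free values for test 1 (P=1, Q=1, R=1, S=1): U1=0, U2=0, U3=0, U4=0, U5=1, U6=0, U7=0, U8=0, U9=0, giving Y1=0, Y2=0. Observed Y1=1, Y2=1.
Test 1: faults giving observed Y1=1, Y2=1 are {U1 stuck-at-1, U1 inverted output, U3 stuck-at-1, U3 inverted output, U4 stuck-at-1, U4 inverted output, U5 stuck-at-0, U5 inverted output, U6 stuck-at-1, U6 inverted output, U7 stuck-at-1, U7 inverted output, U8 stuck-at-1, U8 inverted output}.
Test 2 (P=1, Q=1, R=1, S=0): fault-free U1=0, U2=0, U3=0, U4=0, U5=1, U6=0, U7=0, U8=0, U9=0 → Y1=0, Y2=0; observed Y1=0, Y2=0. Eliminates U3 stuck-at-1, U3 inverted output, U4 stuck-at-1, U4 inverted output, U5 stuck-at-0, U5 inverted output, U6 stuck-at-1, U6 inverted output, U7 stuck-at-1, U7 inverted output, U8 stuck-at-1, U8 inverted output.
Test 3 (P=1, Q=0, R=0, S=1): fault-free U1=1, U2=1, U3=1, U4=1, U5=0, U6=0, U7=0, U8=0, U9=1 → Y1=0, Y2=1; observed Y1=0, Y2=1. Eliminates U1 inverted output.
Only U1 stuck-at-1 is consistent with every test.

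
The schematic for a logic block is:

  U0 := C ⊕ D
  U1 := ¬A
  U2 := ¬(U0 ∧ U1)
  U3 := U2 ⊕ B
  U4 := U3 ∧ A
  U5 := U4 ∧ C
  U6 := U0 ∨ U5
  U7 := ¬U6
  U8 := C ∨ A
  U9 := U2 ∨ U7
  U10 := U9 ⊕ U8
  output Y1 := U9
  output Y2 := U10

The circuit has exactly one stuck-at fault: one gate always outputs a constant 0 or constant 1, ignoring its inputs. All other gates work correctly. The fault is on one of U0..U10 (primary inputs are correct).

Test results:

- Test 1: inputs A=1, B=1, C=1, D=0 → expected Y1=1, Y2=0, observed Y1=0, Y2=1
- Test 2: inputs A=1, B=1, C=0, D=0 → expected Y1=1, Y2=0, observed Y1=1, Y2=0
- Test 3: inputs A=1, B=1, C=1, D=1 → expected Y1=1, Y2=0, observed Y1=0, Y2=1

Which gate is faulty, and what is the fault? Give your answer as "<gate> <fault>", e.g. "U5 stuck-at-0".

U2 stuck-at-0

Fault-free values for test 1 (A=1, B=1, C=1, D=0): U0=1, U1=0, U2=1, U3=0, U4=0, U5=0, U6=1, U7=0, U8=1, U9=1, U10=0, giving Y1=1, Y2=0. Observed Y1=0, Y2=1.
Test 1: faults giving observed Y1=0, Y2=1 are {U1 stuck-at-1, U2 stuck-at-0, U9 stuck-at-0}.
Test 2 (A=1, B=1, C=0, D=0): fault-free U0=0, U1=0, U2=1, U3=0, U4=0, U5=0, U6=0, U7=1, U8=1, U9=1, U10=0 → Y1=1, Y2=0; observed Y1=1, Y2=0. Eliminates U9 stuck-at-0.
Test 3 (A=1, B=1, C=1, D=1): fault-free U0=0, U1=0, U2=1, U3=0, U4=0, U5=0, U6=0, U7=1, U8=1, U9=1, U10=0 → Y1=1, Y2=0; observed Y1=0, Y2=1. Eliminates U1 stuck-at-1.
Only U2 stuck-at-0 is consistent with every test.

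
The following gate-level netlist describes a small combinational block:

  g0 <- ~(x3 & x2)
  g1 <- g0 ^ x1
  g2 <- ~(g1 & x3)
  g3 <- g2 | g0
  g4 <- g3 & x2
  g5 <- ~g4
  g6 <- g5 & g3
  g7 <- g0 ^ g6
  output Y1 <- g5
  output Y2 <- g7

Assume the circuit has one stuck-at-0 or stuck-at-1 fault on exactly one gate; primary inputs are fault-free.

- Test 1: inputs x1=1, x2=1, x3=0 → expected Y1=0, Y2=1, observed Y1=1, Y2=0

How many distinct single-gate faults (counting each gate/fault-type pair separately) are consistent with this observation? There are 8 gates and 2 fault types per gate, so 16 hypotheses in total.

2

Fault-free: g0=1, g1=0, g2=1, g3=1, g4=1, g5=0, g6=0, g7=1 → Y1=0, Y2=1. Observed Y1=1, Y2=0.
  g0: none of the 2 fault types match ✗
  g1: none of the 2 fault types match ✗
  g2: none of the 2 fault types match ✗
  g3: none of the 2 fault types match ✗
  g4: stuck-at-0 ✓; others ✗
  g5: stuck-at-1 ✓; others ✗
  g6: none of the 2 fault types match ✗
  g7: none of the 2 fault types match ✗
Consistent faults: {g4 stuck-at-0, g5 stuck-at-1} — 2 in all.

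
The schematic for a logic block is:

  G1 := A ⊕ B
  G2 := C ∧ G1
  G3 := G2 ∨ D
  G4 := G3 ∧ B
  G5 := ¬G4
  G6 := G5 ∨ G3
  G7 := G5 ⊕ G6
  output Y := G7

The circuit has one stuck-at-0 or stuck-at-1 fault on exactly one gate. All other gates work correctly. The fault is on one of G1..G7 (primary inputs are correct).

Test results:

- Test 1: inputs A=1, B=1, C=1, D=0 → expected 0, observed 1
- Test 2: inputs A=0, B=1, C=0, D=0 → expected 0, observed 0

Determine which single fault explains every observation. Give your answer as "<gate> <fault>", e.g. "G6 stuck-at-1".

Fault-free values for test 1 (A=1, B=1, C=1, D=0): G1=0, G2=0, G3=0, G4=0, G5=1, G6=1, G7=0, giving Y=0. Observed 1.
Test 1: faults giving observed 1 are {G1 stuck-at-1, G2 stuck-at-1, G3 stuck-at-1, G6 stuck-at-0, G7 stuck-at-1}.
Test 2 (A=0, B=1, C=0, D=0): fault-free G1=1, G2=0, G3=0, G4=0, G5=1, G6=1, G7=0 → 0; observed 0. Eliminates G2 stuck-at-1, G3 stuck-at-1, G6 stuck-at-0, G7 stuck-at-1.
Only G1 stuck-at-1 is consistent with every test.

G1 stuck-at-1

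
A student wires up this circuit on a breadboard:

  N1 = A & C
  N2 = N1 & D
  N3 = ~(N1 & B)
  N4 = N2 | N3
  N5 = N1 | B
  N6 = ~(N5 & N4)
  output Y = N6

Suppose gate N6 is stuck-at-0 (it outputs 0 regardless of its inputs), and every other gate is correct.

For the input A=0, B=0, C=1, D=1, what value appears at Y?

0

Propagate with N6 forced: N1=0, N2=0, N3=1, N4=1, N5=0, N6=0 [stuck-at-0].
So Y = 0. (Without the fault it would be 1.)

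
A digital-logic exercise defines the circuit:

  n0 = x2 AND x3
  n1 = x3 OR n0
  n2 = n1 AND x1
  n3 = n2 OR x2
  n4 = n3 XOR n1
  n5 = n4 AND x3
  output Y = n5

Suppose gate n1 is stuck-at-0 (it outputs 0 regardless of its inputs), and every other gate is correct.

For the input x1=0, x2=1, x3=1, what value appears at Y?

1

Propagate with n1 forced: n0=1, n1=0 [stuck-at-0], n2=0, n3=1, n4=1, n5=1.
So Y = 1. (Without the fault it would be 0.)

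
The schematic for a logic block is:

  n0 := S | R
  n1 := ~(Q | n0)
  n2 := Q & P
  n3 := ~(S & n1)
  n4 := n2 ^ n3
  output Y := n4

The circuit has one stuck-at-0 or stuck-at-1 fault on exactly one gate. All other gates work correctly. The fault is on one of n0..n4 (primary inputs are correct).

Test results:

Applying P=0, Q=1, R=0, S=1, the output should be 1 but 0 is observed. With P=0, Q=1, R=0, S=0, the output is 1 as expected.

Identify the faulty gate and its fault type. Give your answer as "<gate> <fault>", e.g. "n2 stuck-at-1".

n1 stuck-at-1

Fault-free values for test 1 (P=0, Q=1, R=0, S=1): n0=1, n1=0, n2=0, n3=1, n4=1, giving Y=1. Observed 0.
Test 1: faults giving observed 0 are {n1 stuck-at-1, n2 stuck-at-1, n3 stuck-at-0, n4 stuck-at-0}.
Test 2 (P=0, Q=1, R=0, S=0): fault-free n0=0, n1=0, n2=0, n3=1, n4=1 → 1; observed 1. Eliminates n2 stuck-at-1, n3 stuck-at-0, n4 stuck-at-0.
Only n1 stuck-at-1 is consistent with every test.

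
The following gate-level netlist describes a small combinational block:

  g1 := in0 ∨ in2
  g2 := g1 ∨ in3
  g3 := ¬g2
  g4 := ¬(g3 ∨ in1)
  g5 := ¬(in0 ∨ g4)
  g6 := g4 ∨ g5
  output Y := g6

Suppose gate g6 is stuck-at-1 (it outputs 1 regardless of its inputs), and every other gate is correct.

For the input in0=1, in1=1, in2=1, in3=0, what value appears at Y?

Propagate with g6 forced: g1=1, g2=1, g3=0, g4=0, g5=0, g6=1 [stuck-at-1].
So Y = 1. (Without the fault it would be 0.)

1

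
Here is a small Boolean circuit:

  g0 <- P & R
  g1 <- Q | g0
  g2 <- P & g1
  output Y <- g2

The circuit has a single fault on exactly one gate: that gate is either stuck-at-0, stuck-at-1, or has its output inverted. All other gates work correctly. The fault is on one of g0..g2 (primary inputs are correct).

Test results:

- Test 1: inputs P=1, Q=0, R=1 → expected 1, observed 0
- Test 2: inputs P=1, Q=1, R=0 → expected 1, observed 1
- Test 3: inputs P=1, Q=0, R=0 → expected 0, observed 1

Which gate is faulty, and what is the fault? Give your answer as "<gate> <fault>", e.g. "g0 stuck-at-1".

Fault-free values for test 1 (P=1, Q=0, R=1): g0=1, g1=1, g2=1, giving Y=1. Observed 0.
Test 1: faults giving observed 0 are {g0 stuck-at-0, g0 inverted output, g1 stuck-at-0, g1 inverted output, g2 stuck-at-0, g2 inverted output}.
Test 2 (P=1, Q=1, R=0): fault-free g0=0, g1=1, g2=1 → 1; observed 1. Eliminates g1 stuck-at-0, g1 inverted output, g2 stuck-at-0, g2 inverted output.
Test 3 (P=1, Q=0, R=0): fault-free g0=0, g1=0, g2=0 → 0; observed 1. Eliminates g0 stuck-at-0.
Only g0 inverted output is consistent with every test.

g0 inverted output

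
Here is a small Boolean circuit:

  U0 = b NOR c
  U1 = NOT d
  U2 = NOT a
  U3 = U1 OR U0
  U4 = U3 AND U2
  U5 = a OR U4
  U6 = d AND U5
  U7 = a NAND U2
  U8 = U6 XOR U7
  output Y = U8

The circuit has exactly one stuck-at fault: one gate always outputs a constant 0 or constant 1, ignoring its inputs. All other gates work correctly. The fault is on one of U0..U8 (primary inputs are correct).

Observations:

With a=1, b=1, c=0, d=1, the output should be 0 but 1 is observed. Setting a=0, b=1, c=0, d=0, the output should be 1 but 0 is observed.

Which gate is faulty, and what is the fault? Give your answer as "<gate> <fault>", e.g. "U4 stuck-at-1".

Fault-free values for test 1 (a=1, b=1, c=0, d=1): U0=0, U1=0, U2=0, U3=0, U4=0, U5=1, U6=1, U7=1, U8=0, giving Y=0. Observed 1.
Test 1: faults giving observed 1 are {U2 stuck-at-1, U5 stuck-at-0, U6 stuck-at-0, U7 stuck-at-0, U8 stuck-at-1}.
Test 2 (a=0, b=1, c=0, d=0): fault-free U0=0, U1=1, U2=1, U3=1, U4=1, U5=1, U6=0, U7=1, U8=1 → 1; observed 0. Eliminates U2 stuck-at-1, U5 stuck-at-0, U6 stuck-at-0, U8 stuck-at-1.
Only U7 stuck-at-0 is consistent with every test.

U7 stuck-at-0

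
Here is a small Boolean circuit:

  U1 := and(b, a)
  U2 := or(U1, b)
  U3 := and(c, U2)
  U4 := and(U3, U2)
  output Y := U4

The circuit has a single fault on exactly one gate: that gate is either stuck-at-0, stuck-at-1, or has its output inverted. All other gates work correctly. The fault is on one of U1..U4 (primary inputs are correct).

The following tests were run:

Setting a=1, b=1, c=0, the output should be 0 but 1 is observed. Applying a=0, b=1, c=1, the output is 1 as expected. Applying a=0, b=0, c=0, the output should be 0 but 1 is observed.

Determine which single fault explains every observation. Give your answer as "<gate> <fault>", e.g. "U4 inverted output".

U4 stuck-at-1

Fault-free values for test 1 (a=1, b=1, c=0): U1=1, U2=1, U3=0, U4=0, giving Y=0. Observed 1.
Test 1: faults giving observed 1 are {U3 stuck-at-1, U3 inverted output, U4 stuck-at-1, U4 inverted output}.
Test 2 (a=0, b=1, c=1): fault-free U1=0, U2=1, U3=1, U4=1 → 1; observed 1. Eliminates U3 inverted output, U4 inverted output.
Test 3 (a=0, b=0, c=0): fault-free U1=0, U2=0, U3=0, U4=0 → 0; observed 1. Eliminates U3 stuck-at-1.
Only U4 stuck-at-1 is consistent with every test.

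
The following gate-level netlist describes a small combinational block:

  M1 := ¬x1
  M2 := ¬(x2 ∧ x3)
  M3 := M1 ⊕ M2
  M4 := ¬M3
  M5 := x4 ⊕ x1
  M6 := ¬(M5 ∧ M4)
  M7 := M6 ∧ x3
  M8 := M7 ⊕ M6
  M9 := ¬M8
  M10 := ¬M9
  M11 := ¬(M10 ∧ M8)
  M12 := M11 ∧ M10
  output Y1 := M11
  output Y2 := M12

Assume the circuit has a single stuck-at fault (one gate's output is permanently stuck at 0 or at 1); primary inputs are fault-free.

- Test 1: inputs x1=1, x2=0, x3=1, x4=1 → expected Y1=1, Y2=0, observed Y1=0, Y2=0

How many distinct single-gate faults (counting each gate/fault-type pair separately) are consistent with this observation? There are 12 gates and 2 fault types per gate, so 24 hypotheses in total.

Fault-free: M1=0, M2=1, M3=1, M4=0, M5=0, M6=1, M7=1, M8=0, M9=1, M10=0, M11=1, M12=0 → Y1=1, Y2=0. Observed Y1=0, Y2=0.
  M1: none of the 2 fault types match ✗
  M2: none of the 2 fault types match ✗
  M3: none of the 2 fault types match ✗
  M4: none of the 2 fault types match ✗
  M5: none of the 2 fault types match ✗
  M6: none of the 2 fault types match ✗
  M7: stuck-at-0 ✓; others ✗
  M8: stuck-at-1 ✓; others ✗
  M9: none of the 2 fault types match ✗
  M10: none of the 2 fault types match ✗
  M11: stuck-at-0 ✓; others ✗
  M12: none of the 2 fault types match ✗
Consistent faults: {M7 stuck-at-0, M8 stuck-at-1, M11 stuck-at-0} — 3 in all.

3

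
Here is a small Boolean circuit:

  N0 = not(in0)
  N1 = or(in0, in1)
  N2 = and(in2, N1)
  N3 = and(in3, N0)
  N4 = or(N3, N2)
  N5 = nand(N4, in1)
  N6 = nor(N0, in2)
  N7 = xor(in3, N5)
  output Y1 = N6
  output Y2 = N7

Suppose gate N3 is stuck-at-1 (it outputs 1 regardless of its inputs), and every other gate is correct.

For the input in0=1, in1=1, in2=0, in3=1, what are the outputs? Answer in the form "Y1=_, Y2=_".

Y1=1, Y2=1

Propagate with N3 forced: N0=0, N1=1, N2=0, N3=1 [stuck-at-1], N4=1, N5=0, N6=1, N7=1.
So the outputs are Y1=1, Y2=1. (Without the fault they would be Y1=1, Y2=0.)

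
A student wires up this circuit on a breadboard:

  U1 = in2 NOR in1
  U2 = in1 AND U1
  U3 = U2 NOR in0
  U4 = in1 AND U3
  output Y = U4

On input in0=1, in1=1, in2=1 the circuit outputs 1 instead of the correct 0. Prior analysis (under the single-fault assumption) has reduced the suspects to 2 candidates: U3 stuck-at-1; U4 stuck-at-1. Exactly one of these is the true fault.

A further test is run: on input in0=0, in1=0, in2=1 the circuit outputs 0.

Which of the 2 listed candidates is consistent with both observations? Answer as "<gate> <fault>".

U3 stuck-at-1

Evaluate each candidate on input in0=0, in1=0, in2=1:
  U3 stuck-at-1: U1=0, U2=0, U3=1 [stuck-at-1], U4=0 → 0 — matches
  U4 stuck-at-1: U1=0, U2=0, U3=1, U4=1 [stuck-at-1] → 1 — eliminated
Only U3 stuck-at-1 reproduces the observed 0.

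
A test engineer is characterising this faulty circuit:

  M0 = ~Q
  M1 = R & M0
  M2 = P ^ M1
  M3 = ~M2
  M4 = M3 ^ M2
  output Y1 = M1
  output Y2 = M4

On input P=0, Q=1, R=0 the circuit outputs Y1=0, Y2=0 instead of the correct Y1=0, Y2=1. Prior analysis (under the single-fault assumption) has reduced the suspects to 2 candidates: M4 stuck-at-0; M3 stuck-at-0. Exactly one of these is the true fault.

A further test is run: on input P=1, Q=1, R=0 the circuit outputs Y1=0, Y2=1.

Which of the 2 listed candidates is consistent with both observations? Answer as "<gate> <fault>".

Evaluate each candidate on input P=1, Q=1, R=0:
  M4 stuck-at-0: M0=0, M1=0, M2=1, M3=0, M4=0 [stuck-at-0] → Y1=0, Y2=0 — eliminated
  M3 stuck-at-0: M0=0, M1=0, M2=1, M3=0 [stuck-at-0], M4=1 → Y1=0, Y2=1 — matches
Only M3 stuck-at-0 reproduces the observed Y1=0, Y2=1.

M3 stuck-at-0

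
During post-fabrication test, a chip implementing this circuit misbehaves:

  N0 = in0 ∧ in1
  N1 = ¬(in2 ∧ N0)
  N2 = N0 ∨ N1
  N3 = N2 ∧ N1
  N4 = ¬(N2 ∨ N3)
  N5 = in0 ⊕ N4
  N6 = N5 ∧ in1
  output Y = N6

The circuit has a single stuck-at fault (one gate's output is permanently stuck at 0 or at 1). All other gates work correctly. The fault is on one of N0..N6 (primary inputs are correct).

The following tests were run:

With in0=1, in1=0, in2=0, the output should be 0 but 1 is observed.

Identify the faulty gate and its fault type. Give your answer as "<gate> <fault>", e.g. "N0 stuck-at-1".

N6 stuck-at-1

Fault-free values for test 1 (in0=1, in1=0, in2=0): N0=0, N1=1, N2=1, N3=1, N4=0, N5=1, N6=0, giving Y=0. Observed 1.
Test 1: faults giving observed 1 are {N6 stuck-at-1}.
Only N6 stuck-at-1 is consistent with every test.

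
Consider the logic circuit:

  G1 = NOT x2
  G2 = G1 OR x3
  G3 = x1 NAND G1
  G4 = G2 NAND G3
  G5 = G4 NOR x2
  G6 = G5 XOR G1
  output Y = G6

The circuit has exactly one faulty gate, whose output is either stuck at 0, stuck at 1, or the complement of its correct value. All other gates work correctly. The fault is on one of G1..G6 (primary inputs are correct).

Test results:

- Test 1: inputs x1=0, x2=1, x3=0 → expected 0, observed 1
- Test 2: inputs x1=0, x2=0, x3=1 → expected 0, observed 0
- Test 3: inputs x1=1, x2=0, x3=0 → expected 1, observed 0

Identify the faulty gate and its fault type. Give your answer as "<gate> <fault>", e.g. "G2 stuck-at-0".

Fault-free values for test 1 (x1=0, x2=1, x3=0): G1=0, G2=0, G3=1, G4=1, G5=0, G6=0, giving Y=0. Observed 1.
Test 1: faults giving observed 1 are {G1 stuck-at-1, G1 inverted output, G5 stuck-at-1, G5 inverted output, G6 stuck-at-1, G6 inverted output}.
Test 2 (x1=0, x2=0, x3=1): fault-free G1=1, G2=1, G3=1, G4=0, G5=1, G6=0 → 0; observed 0. Eliminates G1 inverted output, G5 inverted output, G6 stuck-at-1, G6 inverted output.
Test 3 (x1=1, x2=0, x3=0): fault-free G1=1, G2=1, G3=0, G4=1, G5=0, G6=1 → 1; observed 0. Eliminates G1 stuck-at-1.
Only G5 stuck-at-1 is consistent with every test.

G5 stuck-at-1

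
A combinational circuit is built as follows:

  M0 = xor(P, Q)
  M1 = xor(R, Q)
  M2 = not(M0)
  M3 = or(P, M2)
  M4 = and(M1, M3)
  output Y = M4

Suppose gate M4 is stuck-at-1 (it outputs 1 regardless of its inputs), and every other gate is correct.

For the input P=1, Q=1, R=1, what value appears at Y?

1

Propagate with M4 forced: M0=0, M1=0, M2=1, M3=1, M4=1 [stuck-at-1].
So Y = 1. (Without the fault it would be 0.)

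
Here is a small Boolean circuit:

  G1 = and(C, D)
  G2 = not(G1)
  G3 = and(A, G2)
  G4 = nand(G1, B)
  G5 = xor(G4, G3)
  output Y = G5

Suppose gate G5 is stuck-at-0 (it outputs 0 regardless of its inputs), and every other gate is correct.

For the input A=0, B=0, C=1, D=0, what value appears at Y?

Propagate with G5 forced: G1=0, G2=1, G3=0, G4=1, G5=0 [stuck-at-0].
So Y = 0. (Without the fault it would be 1.)

0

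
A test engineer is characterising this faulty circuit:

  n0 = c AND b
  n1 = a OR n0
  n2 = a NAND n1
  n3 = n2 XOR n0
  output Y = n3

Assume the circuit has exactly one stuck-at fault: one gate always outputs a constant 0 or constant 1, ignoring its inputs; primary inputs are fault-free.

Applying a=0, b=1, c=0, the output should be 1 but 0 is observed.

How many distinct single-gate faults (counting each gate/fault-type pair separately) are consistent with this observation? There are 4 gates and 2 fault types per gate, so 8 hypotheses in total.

3

Fault-free: n0=0, n1=0, n2=1, n3=1 → 1. Observed 0.
  n0 stuck-at-0: output 1 ✗
  n0 stuck-at-1: output 0 ✓
  n1 stuck-at-0: output 1 ✗
  n1 stuck-at-1: output 1 ✗
  n2 stuck-at-0: output 0 ✓
  n2 stuck-at-1: output 1 ✗
  n3 stuck-at-0: output 0 ✓
  n3 stuck-at-1: output 1 ✗
Consistent faults: {n0 stuck-at-1, n2 stuck-at-0, n3 stuck-at-0} — 3 in all.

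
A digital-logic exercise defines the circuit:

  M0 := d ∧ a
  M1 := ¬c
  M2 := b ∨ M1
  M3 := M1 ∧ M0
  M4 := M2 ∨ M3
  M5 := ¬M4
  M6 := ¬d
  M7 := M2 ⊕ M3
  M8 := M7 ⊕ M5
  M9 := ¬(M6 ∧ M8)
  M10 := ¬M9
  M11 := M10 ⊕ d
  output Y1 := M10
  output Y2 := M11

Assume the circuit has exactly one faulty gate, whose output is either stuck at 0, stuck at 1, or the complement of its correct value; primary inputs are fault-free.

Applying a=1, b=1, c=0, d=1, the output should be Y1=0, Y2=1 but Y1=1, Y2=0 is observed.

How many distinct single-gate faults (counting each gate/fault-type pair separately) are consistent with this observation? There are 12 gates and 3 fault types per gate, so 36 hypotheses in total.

Fault-free: M0=1, M1=1, M2=1, M3=1, M4=1, M5=0, M6=0, M7=0, M8=0, M9=1, M10=0, M11=1 → Y1=0, Y2=1. Observed Y1=1, Y2=0.
  M0: none of the 3 fault types match ✗
  M1: none of the 3 fault types match ✗
  M2: none of the 3 fault types match ✗
  M3: none of the 3 fault types match ✗
  M4: none of the 3 fault types match ✗
  M5: none of the 3 fault types match ✗
  M6: none of the 3 fault types match ✗
  M7: none of the 3 fault types match ✗
  M8: none of the 3 fault types match ✗
  M9: stuck-at-0, inverted output ✓; others ✗
  M10: stuck-at-1, inverted output ✓; others ✗
  M11: none of the 3 fault types match ✗
Consistent faults: {M9 stuck-at-0, M9 inverted output, M10 stuck-at-1, M10 inverted output} — 4 in all.

4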